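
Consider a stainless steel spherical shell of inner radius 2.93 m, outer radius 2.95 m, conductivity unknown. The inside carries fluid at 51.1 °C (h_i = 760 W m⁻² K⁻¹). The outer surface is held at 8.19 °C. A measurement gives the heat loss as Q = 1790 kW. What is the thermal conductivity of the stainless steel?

k = 15.6 W/m·K

ΣR = ΔT/Q = |51.1 − 8.19|/1.79×10^6 = 2.397×10^-5 K/W
Known resistances:
  R_conv,in = 1/(4πr²h) = 1/(4π·2.93²·760) = 1.220×10^-5 K/W
R_stainless steel = ΣR − ΣR_known = 2.397×10^-5 − 1.220×10^-5 = 1.177×10^-5 K/W
(1/r₁−1/r₂)/(4πk) = 1.177×10^-5 ⇒ k = 0.002314/(4π·1.177×10^-5) = 15.6 W/m·K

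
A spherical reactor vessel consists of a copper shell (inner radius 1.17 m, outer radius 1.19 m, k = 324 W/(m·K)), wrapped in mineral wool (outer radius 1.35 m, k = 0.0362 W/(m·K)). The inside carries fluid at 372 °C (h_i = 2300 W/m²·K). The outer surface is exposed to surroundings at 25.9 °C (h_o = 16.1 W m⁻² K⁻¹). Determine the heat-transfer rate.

Resistance network (inner→outer):
  R_conv,in = 1/(4πr²h) = 1/(4π·1.17²·2300) = 2.527×10^-5 K/W
  R_copper = (1/1.17 − 1/1.19)/(4πk) = 0.01436/(4π·324) = 3.528×10^-6 K/W
  R_mineral wool = (1/1.19 − 1/1.35)/(4πk) = 0.09960/(4π·0.0362) = 0.2189 K/W
  R_conv,out = 1/(4πr²h) = 1/(4π·1.35²·16.1) = 0.002712 K/W
ΣR = 2.527×10^-5 + 3.528×10^-6 + 0.2189 + 0.002712 = 0.2216 K/W
Q = ΔT/ΣR = (372 °C − 25.9 °C)/0.2216 = 1560 W

Q = 1560 W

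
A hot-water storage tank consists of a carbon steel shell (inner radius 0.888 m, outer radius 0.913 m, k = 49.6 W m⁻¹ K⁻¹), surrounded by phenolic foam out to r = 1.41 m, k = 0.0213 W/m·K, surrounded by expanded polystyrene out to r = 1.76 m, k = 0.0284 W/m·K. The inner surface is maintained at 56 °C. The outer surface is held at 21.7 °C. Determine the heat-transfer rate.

Series thermal resistances, inner to outer:
  R_carbon steel = (1/0.888 − 1/0.913)/(4πk) = 0.03084/(4π·49.6) = 4.947×10^-5 K/W
  R_phenolic foam = (1/0.913 − 1/1.41)/(4πk) = 0.3861/(4π·0.0213) = 1.442 K/W
  R_expanded polystyrene = (1/1.41 − 1/1.76)/(4πk) = 0.1410/(4π·0.0284) = 0.3952 K/W
ΣR = 4.947×10^-5 + 1.442 + 0.3952 = 1.837 K/W
Q = ΔT/ΣR = (56 °C − 21.7 °C)/1.837 = 18.7 W

Q = 18.7 W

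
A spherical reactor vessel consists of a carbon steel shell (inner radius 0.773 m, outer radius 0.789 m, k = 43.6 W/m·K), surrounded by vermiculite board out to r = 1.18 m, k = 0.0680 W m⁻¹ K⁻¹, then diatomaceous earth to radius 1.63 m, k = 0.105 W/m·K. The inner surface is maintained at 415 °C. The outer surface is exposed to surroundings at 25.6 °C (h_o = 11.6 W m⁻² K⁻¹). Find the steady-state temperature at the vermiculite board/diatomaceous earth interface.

T = 130 °C

Resistance network (inner→outer):
  R_carbon steel = (1/0.773 − 1/0.789)/(4πk) = 0.02623/(4π·43.6) = 4.788×10^-5 K/W
  R_vermiculite board = (1/0.789 − 1/1.18)/(4πk) = 0.4200/(4π·0.0680) = 0.4915 K/W
  R_diatomaceous earth = (1/1.18 − 1/1.63)/(4πk) = 0.2340/(4π·0.105) = 0.1773 K/W
  R_conv,out = 1/(4πr²h) = 1/(4π·1.63²·11.6) = 0.002582 K/W
ΣR = 4.788×10^-5 + 0.4915 + 0.1773 + 0.002582 = 0.6714 K/W
Q = ΔT/ΣR = (415 °C − 25.6 °C)/0.6714 = 580.0 W
From the inner boundary to the vermiculite board/diatomaceous earth interface, ΣR_partial = 0.4915 K/W.
T_interface = T_in − Q·ΣR_partial = 415 °C − (580.0)(0.4915) = 130 °C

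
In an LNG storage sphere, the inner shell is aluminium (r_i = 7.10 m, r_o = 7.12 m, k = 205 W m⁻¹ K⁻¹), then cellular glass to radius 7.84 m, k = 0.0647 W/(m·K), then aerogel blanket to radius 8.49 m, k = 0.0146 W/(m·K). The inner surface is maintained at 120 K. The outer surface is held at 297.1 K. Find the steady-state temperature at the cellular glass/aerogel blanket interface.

T = 161 K

Treat each layer as a resistance in series:
  R_aluminium = (1/7.10 − 1/7.12)/(4πk) = 3.956×10^-4/(4π·205) = 1.536×10^-7 K/W
  R_cellular glass = (1/7.12 − 1/7.84)/(4πk) = 0.01290/(4π·0.0647) = 0.01586 K/W
  R_aerogel blanket = (1/7.84 − 1/8.49)/(4πk) = 0.009765/(4π·0.0146) = 0.05323 K/W
ΣR = 1.536×10^-7 + 0.01586 + 0.05323 = 0.06909 K/W
Q = ΔT/ΣR = (120 K − 297.1 K)/0.06909 = -2563 W
From the inner boundary to the cellular glass/aerogel blanket interface, ΣR_partial = 0.01586 K/W.
T_interface = T_in − Q·ΣR_partial = 120 K − (-2563)(0.01586) = 161 K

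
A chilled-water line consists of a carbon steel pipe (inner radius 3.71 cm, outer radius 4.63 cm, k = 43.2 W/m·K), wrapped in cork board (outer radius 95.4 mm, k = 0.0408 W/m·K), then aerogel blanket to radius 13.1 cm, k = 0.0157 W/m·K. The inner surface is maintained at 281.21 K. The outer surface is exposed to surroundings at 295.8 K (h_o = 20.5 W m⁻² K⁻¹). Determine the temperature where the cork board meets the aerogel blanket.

Treat each layer as a resistance in series:
  R'_carbon steel = ln(0.0463/0.0371)/(2πk) = 0.2215/(2π·43.2) = 8.161×10^-4 m·K/W
  R'_cork board = ln(0.0954/0.0463)/(2πk) = 0.7229/(2π·0.0408) = 2.820 m·K/W
  R'_aerogel blanket = ln(0.131/0.0954)/(2πk) = 0.3171/(2π·0.0157) = 3.215 m·K/W
  R'_conv,out = 1/(2πr h) = 1/(2π·0.131·20.5) = 0.05926 m·K/W
ΣR = 8.161×10^-4 + 2.820 + 3.215 + 0.05926 = 6.095 m·K/W
Q' = ΔT/ΣR = (281.21 K − 295.8 K)/6.095 = -2.394 W/m
From the inner boundary to the cork board/aerogel blanket interface, ΣR_partial = 2.821 m·K/W.
T_interface = T_in − Q'·ΣR_partial = 281.21 K − (-2.394)(2.821) = 288.0 K

T = 288.0 K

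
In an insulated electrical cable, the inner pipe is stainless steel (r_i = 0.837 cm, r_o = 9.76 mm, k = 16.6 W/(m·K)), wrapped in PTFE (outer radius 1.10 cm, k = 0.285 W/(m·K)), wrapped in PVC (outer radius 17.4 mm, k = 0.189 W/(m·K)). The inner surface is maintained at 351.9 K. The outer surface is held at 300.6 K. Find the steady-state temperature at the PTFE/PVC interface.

Resistance network (inner→outer):
  R'_stainless steel = ln(0.00976/0.00837)/(2πk) = 0.1536/(2π·16.6) = 0.001473 m·K/W
  R'_PTFE = ln(0.0110/0.00976)/(2πk) = 0.1196/(2π·0.285) = 0.06679 m·K/W
  R'_PVC = ln(0.0174/0.0110)/(2πk) = 0.4586/(2π·0.189) = 0.3862 m·K/W
ΣR = 0.001473 + 0.06679 + 0.3862 = 0.4545 m·K/W
Q' = ΔT/ΣR = (351.9 K − 300.6 K)/0.4545 = 112.9 W/m
From the inner boundary to the PTFE/PVC interface, ΣR_partial = 0.06826 m·K/W.
T_interface = T_in − Q'·ΣR_partial = 351.9 K − (112.9)(0.06826) = 344.2 K

T = 344.2 K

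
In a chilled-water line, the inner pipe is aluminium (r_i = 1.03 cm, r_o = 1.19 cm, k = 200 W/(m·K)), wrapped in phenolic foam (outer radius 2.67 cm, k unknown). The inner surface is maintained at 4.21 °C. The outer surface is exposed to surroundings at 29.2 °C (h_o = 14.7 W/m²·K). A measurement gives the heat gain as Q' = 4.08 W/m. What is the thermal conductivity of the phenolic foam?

ΣR = ΔT/Q' = |4.21 − 29.2|/4.08 = 6.125 m·K/W
Known resistances:
  R'_aluminium = ln(0.0119/0.0103)/(2πk) = 0.1444/(2π·200) = 1.149×10^-4 m·K/W
  R'_conv,out = 1/(2πr h) = 1/(2π·0.0267·14.7) = 0.4055 m·K/W
R_phenolic foam = ΣR − ΣR_known = 6.125 − 0.4056 = 5.719 m·K/W
ln(r₂/r₁)/(2πk) = 5.719 ⇒ k = 0.8081/(2π·5.719) = 0.0225 W/m·K

k = 0.0225 W/m·K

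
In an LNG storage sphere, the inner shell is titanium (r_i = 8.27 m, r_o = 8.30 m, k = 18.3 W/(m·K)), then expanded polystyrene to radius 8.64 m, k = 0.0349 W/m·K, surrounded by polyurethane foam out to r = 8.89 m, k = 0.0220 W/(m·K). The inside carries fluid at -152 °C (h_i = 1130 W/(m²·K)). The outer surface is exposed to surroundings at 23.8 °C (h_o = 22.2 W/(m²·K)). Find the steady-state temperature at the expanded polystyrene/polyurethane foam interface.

Treat each layer as a resistance in series:
  R_conv,in = 1/(4πr²h) = 1/(4π·8.27²·1130) = 1.030×10^-6 K/W
  R_titanium = (1/8.27 − 1/8.30)/(4πk) = 4.371×10^-4/(4π·18.3) = 1.901×10^-6 K/W
  R_expanded polystyrene = (1/8.30 − 1/8.64)/(4πk) = 0.004741/(4π·0.0349) = 0.01081 K/W
  R_polyurethane foam = (1/8.64 − 1/8.89)/(4πk) = 0.003255/(4π·0.0220) = 0.01177 K/W
  R_conv,out = 1/(4πr²h) = 1/(4π·8.89²·22.2) = 4.536×10^-5 K/W
ΣR = 1.030×10^-6 + 1.901×10^-6 + 0.01081 + 0.01177 + 4.536×10^-5 = 0.02263 K/W
Q = ΔT/ΣR = (-152 °C − 23.8 °C)/0.02263 = -7768 W
From the inner boundary to the expanded polystyrene/polyurethane foam interface, ΣR_partial = 0.01081 K/W.
T_interface = T_in − Q·ΣR_partial = -152 °C − (-7768)(0.01081) = -68.0 °C

T = -68.0 °C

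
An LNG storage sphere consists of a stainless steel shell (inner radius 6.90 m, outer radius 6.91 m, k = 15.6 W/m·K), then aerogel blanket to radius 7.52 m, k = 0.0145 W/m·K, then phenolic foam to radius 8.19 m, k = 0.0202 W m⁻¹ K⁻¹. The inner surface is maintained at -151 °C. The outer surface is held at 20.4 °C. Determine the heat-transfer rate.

Treat each layer as a resistance in series:
  R_stainless steel = (1/6.90 − 1/6.91)/(4πk) = 2.097×10^-4/(4π·15.6) = 1.070×10^-6 K/W
  R_aerogel blanket = (1/6.91 − 1/7.52)/(4πk) = 0.01174/(4π·0.0145) = 0.06443 K/W
  R_phenolic foam = (1/7.52 − 1/8.19)/(4πk) = 0.01088/(4π·0.0202) = 0.04286 K/W
ΣR = 1.070×10^-6 + 0.06443 + 0.04286 = 0.1073 K/W
Q = ΔT/ΣR = (-151 °C − 20.4 °C)/0.1073 = -1600 W
(Negative Q ⇒ heat flows inward; heat gain = 1600 W.)

Q = 1600 W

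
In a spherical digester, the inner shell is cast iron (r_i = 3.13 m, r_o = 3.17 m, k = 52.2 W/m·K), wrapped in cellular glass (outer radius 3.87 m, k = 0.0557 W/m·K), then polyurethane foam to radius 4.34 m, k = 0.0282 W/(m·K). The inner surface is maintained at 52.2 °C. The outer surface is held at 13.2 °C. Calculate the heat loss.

Q = 243 W

Series thermal resistances, inner to outer:
  R_cast iron = (1/3.13 − 1/3.17)/(4πk) = 0.004031/(4π·52.2) = 6.146×10^-6 K/W
  R_cellular glass = (1/3.17 − 1/3.87)/(4πk) = 0.05706/(4π·0.0557) = 0.08152 K/W
  R_polyurethane foam = (1/3.87 − 1/4.34)/(4πk) = 0.02798/(4π·0.0282) = 0.07897 K/W
ΣR = 6.146×10^-6 + 0.08152 + 0.07897 = 0.1605 K/W
Q = ΔT/ΣR = (52.2 °C − 13.2 °C)/0.1605 = 243 W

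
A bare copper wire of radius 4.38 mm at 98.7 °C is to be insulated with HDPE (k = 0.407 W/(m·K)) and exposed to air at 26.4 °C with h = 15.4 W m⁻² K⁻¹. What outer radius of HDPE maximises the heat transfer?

r_cr = 2.64 cm

For a cylinder, r_cr = k_ins/h = 0.407/15.4 = 0.0264 m = 2.64 cm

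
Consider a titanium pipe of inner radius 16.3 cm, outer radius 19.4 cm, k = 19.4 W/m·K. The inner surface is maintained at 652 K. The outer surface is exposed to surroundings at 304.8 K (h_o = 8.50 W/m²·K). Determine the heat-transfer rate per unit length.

Q' = 3.54 kW/m

Treat each layer as a resistance in series:
  R'_titanium = ln(0.194/0.163)/(2πk) = 0.1741/(2π·19.4) = 0.001428 m·K/W
  R'_conv,out = 1/(2πr h) = 1/(2π·0.194·8.50) = 0.09652 m·K/W
ΣR = 0.001428 + 0.09652 = 0.09795 m·K/W
Q' = ΔT/ΣR = (652 K − 304.8 K)/0.09795 = 3540 W/m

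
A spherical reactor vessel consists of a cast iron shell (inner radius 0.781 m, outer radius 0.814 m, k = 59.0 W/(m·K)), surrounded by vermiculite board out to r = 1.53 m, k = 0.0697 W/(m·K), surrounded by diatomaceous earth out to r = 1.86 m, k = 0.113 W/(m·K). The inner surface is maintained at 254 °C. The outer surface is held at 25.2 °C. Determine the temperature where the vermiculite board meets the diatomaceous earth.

Series thermal resistances, inner to outer:
  R_cast iron = (1/0.781 − 1/0.814)/(4πk) = 0.05191/(4π·59.0) = 7.001×10^-5 K/W
  R_vermiculite board = (1/0.814 − 1/1.53)/(4πk) = 0.5749/(4π·0.0697) = 0.6564 K/W
  R_diatomaceous earth = (1/1.53 − 1/1.86)/(4πk) = 0.1160/(4π·0.113) = 0.08166 K/W
ΣR = 7.001×10^-5 + 0.6564 + 0.08166 = 0.7381 K/W
Q = ΔT/ΣR = (254 °C − 25.2 °C)/0.7381 = 310.0 W
From the inner boundary to the vermiculite board/diatomaceous earth interface, ΣR_partial = 0.6565 K/W.
T_interface = T_in − Q·ΣR_partial = 254 °C − (310.0)(0.6565) = 50.5 °C

T = 50.5 °C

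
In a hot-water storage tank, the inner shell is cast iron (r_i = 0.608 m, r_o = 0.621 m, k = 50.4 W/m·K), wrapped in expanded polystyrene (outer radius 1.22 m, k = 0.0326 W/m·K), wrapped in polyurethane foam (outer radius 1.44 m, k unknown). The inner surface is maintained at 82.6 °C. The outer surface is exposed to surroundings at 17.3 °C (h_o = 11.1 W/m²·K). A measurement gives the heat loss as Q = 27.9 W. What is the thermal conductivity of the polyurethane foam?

k = 0.0245 W/m·K

ΣR = ΔT/Q = |82.6 − 17.3|/27.9 = 2.341 K/W
Known resistances:
  R_cast iron = (1/0.608 − 1/0.621)/(4πk) = 0.03443/(4π·50.4) = 5.436×10^-5 K/W
  R_expanded polystyrene = (1/0.621 − 1/1.22)/(4πk) = 0.7906/(4π·0.0326) = 1.930 K/W
  R_conv,out = 1/(4πr²h) = 1/(4π·1.44²·11.1) = 0.003457 K/W
R_polyurethane foam = ΣR − ΣR_known = 2.341 − 1.934 = 0.4070 K/W
(1/r₁−1/r₂)/(4πk) = 0.4070 ⇒ k = 0.1252/(4π·0.4070) = 0.0245 W/m·K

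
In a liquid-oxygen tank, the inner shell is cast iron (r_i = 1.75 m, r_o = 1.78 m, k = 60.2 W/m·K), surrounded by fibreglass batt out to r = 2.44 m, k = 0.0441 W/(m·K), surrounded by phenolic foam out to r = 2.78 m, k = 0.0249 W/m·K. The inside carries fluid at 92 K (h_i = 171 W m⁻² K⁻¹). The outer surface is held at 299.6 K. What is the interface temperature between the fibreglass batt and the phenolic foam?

Series thermal resistances, inner to outer:
  R_conv,in = 1/(4πr²h) = 1/(4π·1.75²·171) = 1.520×10^-4 K/W
  R_cast iron = (1/1.75 − 1/1.78)/(4πk) = 0.009631/(4π·60.2) = 1.273×10^-5 K/W
  R_fibreglass batt = (1/1.78 − 1/2.44)/(4πk) = 0.1520/(4π·0.0441) = 0.2742 K/W
  R_phenolic foam = (1/2.44 − 1/2.78)/(4πk) = 0.05012/(4π·0.0249) = 0.1602 K/W
ΣR = 1.520×10^-4 + 1.273×10^-5 + 0.2742 + 0.1602 = 0.4346 K/W
Q = ΔT/ΣR = (92 K − 299.6 K)/0.4346 = -477.7 W
From the inner boundary to the fibreglass batt/phenolic foam interface, ΣR_partial = 0.2744 K/W.
T_interface = T_in − Q·ΣR_partial = 92 K − (-477.7)(0.2744) = 223.1 K

T = 223.1 K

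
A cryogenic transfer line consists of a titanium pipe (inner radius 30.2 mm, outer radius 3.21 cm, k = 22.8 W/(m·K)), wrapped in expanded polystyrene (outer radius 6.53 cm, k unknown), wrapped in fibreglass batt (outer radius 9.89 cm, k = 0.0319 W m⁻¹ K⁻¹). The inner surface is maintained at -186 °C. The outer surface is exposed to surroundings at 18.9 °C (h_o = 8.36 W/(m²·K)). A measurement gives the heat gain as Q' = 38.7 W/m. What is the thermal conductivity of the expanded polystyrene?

ΣR = ΔT/Q' = |-186 − 18.9|/38.7 = 5.295 m·K/W
Known resistances:
  R'_titanium = ln(0.0321/0.0302)/(2πk) = 0.06101/(2π·22.8) = 4.259×10^-4 m·K/W
  R'_fibreglass batt = ln(0.0989/0.0653)/(2πk) = 0.4151/(2π·0.0319) = 2.071 m·K/W
  R'_conv,out = 1/(2πr h) = 1/(2π·0.0989·8.36) = 0.1925 m·K/W
R_expanded polystyrene = ΣR − ΣR_known = 5.295 − 2.264 = 3.031 m·K/W
ln(r₂/r₁)/(2πk) = 3.031 ⇒ k = 0.7101/(2π·3.031) = 0.0373 W/m·K

k = 0.0373 W/m·K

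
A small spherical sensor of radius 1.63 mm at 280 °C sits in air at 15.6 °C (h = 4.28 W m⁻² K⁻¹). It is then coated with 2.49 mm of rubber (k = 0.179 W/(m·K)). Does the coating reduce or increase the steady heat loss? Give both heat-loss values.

increases: 0.0378 → 0.210 W

Critical radius for a sphere: r_cr = 2k/h = 0.0836 m = 8.36 cm.
Outer radius after coating: r₂ = 0.00163 + 0.00249 = 0.00412 m.
Since r₁ < r_cr and r₂ ≤ r_cr, the coating moves toward the maximum at r_cr — heat loss rises.
Bare: R = 1/(4πr₁²h) = 6998 K/W; Q = 264.4/6998 = 0.0378 W.
Coated: R = R_cond + R_conv = 1260 K/W; Q = 264.4/1260 = 0.210 W.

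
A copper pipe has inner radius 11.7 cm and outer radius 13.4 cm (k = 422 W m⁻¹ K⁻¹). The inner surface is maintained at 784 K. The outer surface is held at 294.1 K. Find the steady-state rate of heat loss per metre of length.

Q' = 9570 kW/m

Q' = 2πk·ΔT/ln(r₂/r₁) = 2π × 422 × 489.9 / ln(0.134/0.117) = 9.57×10^6 W/m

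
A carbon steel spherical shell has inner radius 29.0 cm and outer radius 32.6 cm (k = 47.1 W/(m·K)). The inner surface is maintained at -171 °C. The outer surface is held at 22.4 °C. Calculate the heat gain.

Q = 4πk·ΔT/(1/r₁ − 1/r₂) = 4π × 47.1 × 193.4 / (1/0.290 − 1/0.326) = 3.01×10^5 W

Q = 301 kW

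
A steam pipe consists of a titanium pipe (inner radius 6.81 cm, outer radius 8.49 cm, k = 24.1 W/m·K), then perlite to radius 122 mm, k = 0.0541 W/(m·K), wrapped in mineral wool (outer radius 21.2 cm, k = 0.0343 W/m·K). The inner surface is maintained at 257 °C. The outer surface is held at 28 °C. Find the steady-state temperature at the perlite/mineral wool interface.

T = 190 °C

Series thermal resistances, inner to outer:
  R'_titanium = ln(0.0849/0.0681)/(2πk) = 0.2205/(2π·24.1) = 0.001456 m·K/W
  R'_perlite = ln(0.122/0.0849)/(2πk) = 0.3625/(2π·0.0541) = 1.067 m·K/W
  R'_mineral wool = ln(0.212/0.122)/(2πk) = 0.5526/(2π·0.0343) = 2.564 m·K/W
ΣR = 0.001456 + 1.067 + 2.564 = 3.632 m·K/W
Q' = ΔT/ΣR = (257 °C − 28 °C)/3.632 = 63.05 W/m
From the inner boundary to the perlite/mineral wool interface, ΣR_partial = 1.068 m·K/W.
T_interface = T_in − Q'·ΣR_partial = 257 °C − (63.05)(1.068) = 190 °C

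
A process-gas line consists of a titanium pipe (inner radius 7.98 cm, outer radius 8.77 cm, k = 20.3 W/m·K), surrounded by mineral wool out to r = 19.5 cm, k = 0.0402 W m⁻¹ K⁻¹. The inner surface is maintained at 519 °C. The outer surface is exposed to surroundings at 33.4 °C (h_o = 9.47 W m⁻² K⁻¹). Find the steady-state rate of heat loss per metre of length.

Q' = 149 W/m

Resistance network (inner→outer):
  R'_titanium = ln(0.0877/0.0798)/(2πk) = 0.09440/(2π·20.3) = 7.401×10^-4 m·K/W
  R'_mineral wool = ln(0.195/0.0877)/(2πk) = 0.7991/(2π·0.0402) = 3.164 m·K/W
  R'_conv,out = 1/(2πr h) = 1/(2π·0.195·9.47) = 0.08619 m·K/W
ΣR = 7.401×10^-4 + 3.164 + 0.08619 = 3.251 m·K/W
Q' = ΔT/ΣR = (519 °C − 33.4 °C)/3.251 = 149 W/m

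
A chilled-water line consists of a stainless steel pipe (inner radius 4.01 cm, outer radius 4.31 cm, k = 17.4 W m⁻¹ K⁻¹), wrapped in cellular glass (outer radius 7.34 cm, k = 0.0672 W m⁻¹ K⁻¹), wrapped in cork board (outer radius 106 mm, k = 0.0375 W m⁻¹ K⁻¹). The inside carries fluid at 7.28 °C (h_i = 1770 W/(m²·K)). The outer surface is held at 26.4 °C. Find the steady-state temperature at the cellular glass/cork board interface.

T = 15.8 °C

Resistance network (inner→outer):
  R'_conv,in = 1/(2πr h) = 1/(2π·0.0401·1770) = 0.002242 m·K/W
  R'_stainless steel = ln(0.0431/0.0401)/(2πk) = 0.07215/(2π·17.4) = 6.599×10^-4 m·K/W
  R'_cellular glass = ln(0.0734/0.0431)/(2πk) = 0.5324/(2π·0.0672) = 1.261 m·K/W
  R'_cork board = ln(0.106/0.0734)/(2πk) = 0.3675/(2π·0.0375) = 1.560 m·K/W
ΣR = 0.002242 + 6.599×10^-4 + 1.261 + 1.560 = 2.824 m·K/W
Q' = ΔT/ΣR = (7.28 °C − 26.4 °C)/2.824 = -6.771 W/m
From the inner boundary to the cellular glass/cork board interface, ΣR_partial = 1.264 m·K/W.
T_interface = T_in − Q'·ΣR_partial = 7.28 °C − (-6.771)(1.264) = 15.8 °C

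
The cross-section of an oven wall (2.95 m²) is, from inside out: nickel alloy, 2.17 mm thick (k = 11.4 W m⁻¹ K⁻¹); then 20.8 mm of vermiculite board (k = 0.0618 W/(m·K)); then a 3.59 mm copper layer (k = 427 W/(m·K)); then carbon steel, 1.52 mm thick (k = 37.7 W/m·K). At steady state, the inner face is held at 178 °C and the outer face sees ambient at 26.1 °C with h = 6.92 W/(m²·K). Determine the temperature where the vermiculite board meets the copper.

T = 71.7 °C

Resistance network (inner→outer):
  R_nickel alloy = L/(kA) = 0.00217/(11.4·2.95) = 6.453×10^-5 K/W
  R_vermiculite board = L/(kA) = 0.0208/(0.0618·2.95) = 0.1141 K/W
  R_copper = L/(kA) = 0.00359/(427·2.95) = 2.850×10^-6 K/W
  R_carbon steel = L/(kA) = 0.00152/(37.7·2.95) = 1.367×10^-5 K/W
  R_conv,out = 1/(hA) = 1/(6.92·2.95) = 0.04899 K/W
ΣR = 6.453×10^-5 + 0.1141 + 2.850×10^-6 + 1.367×10^-5 + 0.04899 = 0.1632 K/W
Q = ΔT/ΣR = (178 °C − 26.1 °C)/0.1632 = 930.8 W
From the inner boundary to the vermiculite board/copper interface, ΣR_partial = 0.1142 K/W.
T_interface = T_in − Q·ΣR_partial = 178 °C − (930.8)(0.1142) = 71.7 °C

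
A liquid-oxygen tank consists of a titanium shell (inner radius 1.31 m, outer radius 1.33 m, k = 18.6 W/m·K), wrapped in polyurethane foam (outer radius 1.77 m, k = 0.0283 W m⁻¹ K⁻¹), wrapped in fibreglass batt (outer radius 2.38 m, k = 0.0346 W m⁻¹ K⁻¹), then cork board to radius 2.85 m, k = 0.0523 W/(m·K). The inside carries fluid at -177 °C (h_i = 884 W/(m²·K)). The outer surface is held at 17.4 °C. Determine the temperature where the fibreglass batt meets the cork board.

T = -3.9 °C

Treat each layer as a resistance in series:
  R_conv,in = 1/(4πr²h) = 1/(4π·1.31²·884) = 5.246×10^-5 K/W
  R_titanium = (1/1.31 − 1/1.33)/(4πk) = 0.01148/(4π·18.6) = 4.911×10^-5 K/W
  R_polyurethane foam = (1/1.33 − 1/1.77)/(4πk) = 0.1869/(4π·0.0283) = 0.5256 K/W
  R_fibreglass batt = (1/1.77 − 1/2.38)/(4πk) = 0.1448/(4π·0.0346) = 0.3330 K/W
  R_cork board = (1/2.38 − 1/2.85)/(4πk) = 0.06929/(4π·0.0523) = 0.1054 K/W
ΣR = 5.246×10^-5 + 4.911×10^-5 + 0.5256 + 0.3330 + 0.1054 = 0.9641 K/W
Q = ΔT/ΣR = (-177 °C − 17.4 °C)/0.9641 = -201.6 W
From the inner boundary to the fibreglass batt/cork board interface, ΣR_partial = 0.8587 K/W.
T_interface = T_in − Q·ΣR_partial = -177 °C − (-201.6)(0.8587) = -3.9 °C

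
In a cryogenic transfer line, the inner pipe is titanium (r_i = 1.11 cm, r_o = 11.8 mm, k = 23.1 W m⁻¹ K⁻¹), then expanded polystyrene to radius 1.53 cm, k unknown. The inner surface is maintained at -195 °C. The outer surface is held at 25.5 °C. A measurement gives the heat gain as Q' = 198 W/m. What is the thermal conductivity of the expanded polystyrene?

k = 0.0371 W/m·K

ΣR = ΔT/Q' = |-195 − 25.5|/198 = 1.114 m·K/W
Known resistances:
  R'_titanium = ln(0.0118/0.0111)/(2πk) = 0.06115/(2π·23.1) = 4.213×10^-4 m·K/W
R_expanded polystyrene = ΣR − ΣR_known = 1.114 − 4.213×10^-4 = 1.114 m·K/W
ln(r₂/r₁)/(2πk) = 1.114 ⇒ k = 0.2598/(2π·1.114) = 0.0371 W/m·K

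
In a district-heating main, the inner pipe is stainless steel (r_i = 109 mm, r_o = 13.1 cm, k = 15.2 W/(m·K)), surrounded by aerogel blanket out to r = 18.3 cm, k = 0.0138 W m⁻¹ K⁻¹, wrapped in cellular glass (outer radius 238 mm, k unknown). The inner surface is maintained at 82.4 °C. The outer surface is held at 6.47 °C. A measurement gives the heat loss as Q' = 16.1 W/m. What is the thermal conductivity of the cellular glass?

ΣR = ΔT/Q' = |82.4 − 6.47|/16.1 = 4.716 m·K/W
Known resistances:
  R'_stainless steel = ln(0.131/0.109)/(2πk) = 0.1838/(2π·15.2) = 0.001925 m·K/W
  R'_aerogel blanket = ln(0.183/0.131)/(2πk) = 0.3343/(2π·0.0138) = 3.855 m·K/W
R_cellular glass = ΣR − ΣR_known = 4.716 − 3.857 = 0.8590 m·K/W
ln(r₂/r₁)/(2πk) = 0.8590 ⇒ k = 0.2628/(2π·0.8590) = 0.0487 W/m·K

k = 0.0487 W/m·K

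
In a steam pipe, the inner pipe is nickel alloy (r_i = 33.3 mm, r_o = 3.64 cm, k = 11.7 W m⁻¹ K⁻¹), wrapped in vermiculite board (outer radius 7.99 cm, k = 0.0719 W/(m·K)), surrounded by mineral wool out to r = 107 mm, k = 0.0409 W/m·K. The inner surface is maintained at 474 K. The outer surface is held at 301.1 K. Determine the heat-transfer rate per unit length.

Q' = 60.1 W/m

Treat each layer as a resistance in series:
  R'_nickel alloy = ln(0.0364/0.0333)/(2πk) = 0.08901/(2π·11.7) = 0.001211 m·K/W
  R'_vermiculite board = ln(0.0799/0.0364)/(2πk) = 0.7862/(2π·0.0719) = 1.740 m·K/W
  R'_mineral wool = ln(0.107/0.0799)/(2πk) = 0.2921/(2π·0.0409) = 1.136 m·K/W
ΣR = 0.001211 + 1.740 + 1.136 = 2.877 m·K/W
Q' = ΔT/ΣR = (474 K − 301.1 K)/2.877 = 60.1 W/m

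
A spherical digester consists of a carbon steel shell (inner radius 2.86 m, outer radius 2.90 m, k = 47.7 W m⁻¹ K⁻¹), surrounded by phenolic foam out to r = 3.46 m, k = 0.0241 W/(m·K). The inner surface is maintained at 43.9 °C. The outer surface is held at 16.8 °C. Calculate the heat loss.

Series thermal resistances, inner to outer:
  R_carbon steel = (1/2.86 − 1/2.90)/(4πk) = 0.004823/(4π·47.7) = 8.046×10^-6 K/W
  R_phenolic foam = (1/2.90 − 1/3.46)/(4πk) = 0.05581/(4π·0.0241) = 0.1843 K/W
ΣR = 8.046×10^-6 + 0.1843 = 0.1843 K/W
Q = ΔT/ΣR = (43.9 °C − 16.8 °C)/0.1843 = 147 W

Q = 147 W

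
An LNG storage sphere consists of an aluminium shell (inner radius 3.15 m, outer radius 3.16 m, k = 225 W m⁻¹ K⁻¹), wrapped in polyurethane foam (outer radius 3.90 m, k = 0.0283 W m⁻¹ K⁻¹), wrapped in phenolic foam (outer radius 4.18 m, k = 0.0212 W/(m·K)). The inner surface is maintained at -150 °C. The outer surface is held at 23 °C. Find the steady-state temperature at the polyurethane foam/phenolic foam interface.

Series thermal resistances, inner to outer:
  R_aluminium = (1/3.15 − 1/3.16)/(4πk) = 0.001005/(4π·225) = 3.553×10^-7 K/W
  R_polyurethane foam = (1/3.16 − 1/3.90)/(4πk) = 0.06005/(4π·0.0283) = 0.1688 K/W
  R_phenolic foam = (1/3.90 − 1/4.18)/(4πk) = 0.01718/(4π·0.0212) = 0.06447 K/W
ΣR = 3.553×10^-7 + 0.1688 + 0.06447 = 0.2333 K/W
Q = ΔT/ΣR = (-150 °C − 23 °C)/0.2333 = -741.5 W
From the inner boundary to the polyurethane foam/phenolic foam interface, ΣR_partial = 0.1688 K/W.
T_interface = T_in − Q·ΣR_partial = -150 °C − (-741.5)(0.1688) = -24.8 °C

T = -24.8 °C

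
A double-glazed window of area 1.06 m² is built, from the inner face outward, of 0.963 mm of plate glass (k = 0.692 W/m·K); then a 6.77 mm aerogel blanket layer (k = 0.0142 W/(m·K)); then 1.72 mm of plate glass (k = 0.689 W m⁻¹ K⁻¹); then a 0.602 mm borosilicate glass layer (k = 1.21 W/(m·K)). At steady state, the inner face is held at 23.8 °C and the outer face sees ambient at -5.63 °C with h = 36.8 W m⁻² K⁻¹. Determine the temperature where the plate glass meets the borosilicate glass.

T = -4.03 °C

Series thermal resistances, inner to outer:
  R_plate glass = L/(kA) = 9.63×10^-4/(0.692·1.06) = 0.001313 K/W
  R_aerogel blanket = L/(kA) = 0.00677/(0.0142·1.06) = 0.4498 K/W
  R_plate glass = L/(kA) = 0.00172/(0.689·1.06) = 0.002355 K/W
  R_borosilicate glass = L/(kA) = 6.02×10^-4/(1.21·1.06) = 4.694×10^-4 K/W
  R_conv,out = 1/(hA) = 1/(36.8·1.06) = 0.02564 K/W
ΣR = 0.001313 + 0.4498 + 0.002355 + 4.694×10^-4 + 0.02564 = 0.4796 K/W
Q = ΔT/ΣR = (23.8 °C − -5.63 °C)/0.4796 = 61.36 W
From the inner boundary to the plate glass/borosilicate glass interface, ΣR_partial = 0.4535 K/W.
T_interface = T_in − Q·ΣR_partial = 23.8 °C − (61.36)(0.4535) = -4.03 °C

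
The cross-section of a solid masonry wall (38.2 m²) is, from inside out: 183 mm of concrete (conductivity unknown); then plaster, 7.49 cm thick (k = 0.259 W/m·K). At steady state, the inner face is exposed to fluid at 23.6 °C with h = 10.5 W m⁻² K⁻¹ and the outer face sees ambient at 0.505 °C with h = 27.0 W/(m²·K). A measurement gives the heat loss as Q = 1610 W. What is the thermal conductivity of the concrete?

k = 1.45 W/m·K

ΣR = ΔT/Q = |23.6 − 0.505|/1610 = 0.01434 K/W
Known resistances:
  R_conv,in = 1/(hA) = 1/(10.5·38.2) = 0.002493 K/W
  R_plaster = L/(kA) = 0.0749/(0.259·38.2) = 0.007570 K/W
  R_conv,out = 1/(hA) = 1/(27.0·38.2) = 9.696×10^-4 K/W
R_concrete = ΣR − ΣR_known = 0.01434 − 0.01103 = 0.003310 K/W
L/(kA) = 0.003310 ⇒ k = 0.183/(0.003310·38.2) = 1.45 W/m·K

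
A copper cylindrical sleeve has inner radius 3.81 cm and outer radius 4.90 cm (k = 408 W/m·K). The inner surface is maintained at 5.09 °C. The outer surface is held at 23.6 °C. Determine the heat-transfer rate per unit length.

Q' = 2πk·ΔT/ln(r₂/r₁) = 2π × 408 × 18.51 / ln(0.0490/0.0381) = 1.89×10^5 W/m

Q' = 189 kW/m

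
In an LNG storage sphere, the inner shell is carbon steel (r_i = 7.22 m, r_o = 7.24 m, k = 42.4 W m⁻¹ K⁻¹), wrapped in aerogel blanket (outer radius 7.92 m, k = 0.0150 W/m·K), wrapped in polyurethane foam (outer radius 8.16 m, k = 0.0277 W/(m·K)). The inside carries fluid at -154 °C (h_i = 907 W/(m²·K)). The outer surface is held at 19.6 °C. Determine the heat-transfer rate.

Resistance network (inner→outer):
  R_conv,in = 1/(4πr²h) = 1/(4π·7.22²·907) = 1.683×10^-6 K/W
  R_carbon steel = (1/7.22 − 1/7.24)/(4πk) = 3.826×10^-4/(4π·42.4) = 7.181×10^-7 K/W
  R_aerogel blanket = (1/7.24 − 1/7.92)/(4πk) = 0.01186/(4π·0.0150) = 0.06291 K/W
  R_polyurethane foam = (1/7.92 − 1/8.16)/(4πk) = 0.003714/(4π·0.0277) = 0.01067 K/W
ΣR = 1.683×10^-6 + 7.181×10^-7 + 0.06291 + 0.01067 = 0.07358 K/W
Q = ΔT/ΣR = (-154 °C − 19.6 °C)/0.07358 = -2360 W
(Negative Q ⇒ heat flows inward; heat gain = 2360 W.)

Q = 2.36 kW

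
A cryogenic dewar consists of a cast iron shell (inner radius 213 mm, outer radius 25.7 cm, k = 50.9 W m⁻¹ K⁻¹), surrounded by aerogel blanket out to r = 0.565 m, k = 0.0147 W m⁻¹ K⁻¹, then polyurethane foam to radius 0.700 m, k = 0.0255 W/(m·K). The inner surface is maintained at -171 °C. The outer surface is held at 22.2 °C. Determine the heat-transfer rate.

Series thermal resistances, inner to outer:
  R_cast iron = (1/0.213 − 1/0.257)/(4πk) = 0.8038/(4π·50.9) = 0.001257 K/W
  R_aerogel blanket = (1/0.257 − 1/0.565)/(4πk) = 2.121/(4π·0.0147) = 11.48 K/W
  R_polyurethane foam = (1/0.565 − 1/0.700)/(4πk) = 0.3413/(4π·0.0255) = 1.065 K/W
ΣR = 0.001257 + 11.48 + 1.065 = 12.55 K/W
Q = ΔT/ΣR = (-171 °C − 22.2 °C)/12.55 = -15.4 W
(Negative Q ⇒ heat flows inward; heat gain = 15.4 W.)

Q = 15.4 W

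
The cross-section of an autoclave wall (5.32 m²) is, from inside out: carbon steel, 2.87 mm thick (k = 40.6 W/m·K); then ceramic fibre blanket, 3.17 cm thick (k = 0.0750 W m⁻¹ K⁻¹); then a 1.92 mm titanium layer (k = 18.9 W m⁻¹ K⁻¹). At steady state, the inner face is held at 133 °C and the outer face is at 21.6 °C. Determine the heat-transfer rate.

Q = 1400 W

Treat each layer as a resistance in series:
  R_carbon steel = L/(kA) = 0.00287/(40.6·5.32) = 1.329×10^-5 K/W
  R_ceramic fibre blanket = L/(kA) = 0.0317/(0.0750·5.32) = 0.07945 K/W
  R_titanium = L/(kA) = 0.00192/(18.9·5.32) = 1.910×10^-5 K/W
ΣR = 1.329×10^-5 + 0.07945 + 1.910×10^-5 = 0.07948 K/W
Q = ΔT/ΣR = (133 °C − 21.6 °C)/0.07948 = 1400 W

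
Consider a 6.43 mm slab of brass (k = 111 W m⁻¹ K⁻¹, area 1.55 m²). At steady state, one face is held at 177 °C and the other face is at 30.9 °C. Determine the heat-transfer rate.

Q = 3.91×10^6 W

Q = kA·ΔT/L = 111 × 1.55 × |177 °C − 30.9 °C| / 0.00643 = 3.91×10^6 W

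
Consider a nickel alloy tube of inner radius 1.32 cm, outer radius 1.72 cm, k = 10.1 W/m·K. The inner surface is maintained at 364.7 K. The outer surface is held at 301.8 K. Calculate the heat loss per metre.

Q' = 15.1 kW/m

Q' = 2πk·ΔT/ln(r₂/r₁) = 2π × 10.1 × 62.9 / ln(0.0172/0.0132) = 15100 W/m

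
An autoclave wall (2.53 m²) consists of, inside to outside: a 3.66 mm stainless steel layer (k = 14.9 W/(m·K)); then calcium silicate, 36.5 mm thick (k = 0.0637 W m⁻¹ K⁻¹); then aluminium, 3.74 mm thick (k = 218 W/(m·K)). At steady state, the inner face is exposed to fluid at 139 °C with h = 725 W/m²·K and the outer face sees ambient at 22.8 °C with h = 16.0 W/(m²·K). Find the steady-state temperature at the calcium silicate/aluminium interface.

T = 34.2 °C

Treat each layer as a resistance in series:
  R_conv,in = 1/(hA) = 1/(725·2.53) = 5.452×10^-4 K/W
  R_stainless steel = L/(kA) = 0.00366/(14.9·2.53) = 9.709×10^-5 K/W
  R_calcium silicate = L/(kA) = 0.0365/(0.0637·2.53) = 0.2265 K/W
  R_aluminium = L/(kA) = 0.00374/(218·2.53) = 6.781×10^-6 K/W
  R_conv,out = 1/(hA) = 1/(16.0·2.53) = 0.02470 K/W
ΣR = 5.452×10^-4 + 9.709×10^-5 + 0.2265 + 6.781×10^-6 + 0.02470 = 0.2518 K/W
Q = ΔT/ΣR = (139 °C − 22.8 °C)/0.2518 = 461.5 W
From the inner boundary to the calcium silicate/aluminium interface, ΣR_partial = 0.2271 K/W.
T_interface = T_in − Q·ΣR_partial = 139 °C − (461.5)(0.2271) = 34.2 °C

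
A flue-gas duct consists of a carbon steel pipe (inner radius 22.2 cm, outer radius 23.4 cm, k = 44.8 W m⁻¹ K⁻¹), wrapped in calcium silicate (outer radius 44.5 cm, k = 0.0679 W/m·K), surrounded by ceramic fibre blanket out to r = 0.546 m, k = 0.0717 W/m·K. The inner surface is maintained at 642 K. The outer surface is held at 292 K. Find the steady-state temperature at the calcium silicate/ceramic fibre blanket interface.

Resistance network (inner→outer):
  R'_carbon steel = ln(0.234/0.222)/(2πk) = 0.05264/(2π·44.8) = 1.870×10^-4 m·K/W
  R'_calcium silicate = ln(0.445/0.234)/(2πk) = 0.6428/(2π·0.0679) = 1.507 m·K/W
  R'_ceramic fibre blanket = ln(0.546/0.445)/(2πk) = 0.2045/(2π·0.0717) = 0.4540 m·K/W
ΣR = 1.870×10^-4 + 1.507 + 0.4540 = 1.961 m·K/W
Q' = ΔT/ΣR = (642 K − 292 K)/1.961 = 178.5 W/m
From the inner boundary to the calcium silicate/ceramic fibre blanket interface, ΣR_partial = 1.507 m·K/W.
T_interface = T_in − Q'·ΣR_partial = 642 K − (178.5)(1.507) = 373 K

T = 373 K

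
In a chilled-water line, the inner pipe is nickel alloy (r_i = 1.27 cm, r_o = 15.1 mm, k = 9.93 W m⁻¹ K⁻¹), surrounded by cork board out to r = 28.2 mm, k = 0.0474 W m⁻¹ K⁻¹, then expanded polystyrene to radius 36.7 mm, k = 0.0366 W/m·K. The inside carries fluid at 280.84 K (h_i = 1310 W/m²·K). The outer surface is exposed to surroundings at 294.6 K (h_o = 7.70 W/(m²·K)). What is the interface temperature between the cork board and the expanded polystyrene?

T = 288.4 K

Treat each layer as a resistance in series:
  R'_conv,in = 1/(2πr h) = 1/(2π·0.0127·1310) = 0.009566 m·K/W
  R'_nickel alloy = ln(0.0151/0.0127)/(2πk) = 0.1731/(2π·9.93) = 0.002774 m·K/W
  R'_cork board = ln(0.0282/0.0151)/(2πk) = 0.6246/(2π·0.0474) = 2.097 m·K/W
  R'_expanded polystyrene = ln(0.0367/0.0282)/(2πk) = 0.2635/(2π·0.0366) = 1.146 m·K/W
  R'_conv,out = 1/(2πr h) = 1/(2π·0.0367·7.70) = 0.5632 m·K/W
ΣR = 0.009566 + 0.002774 + 2.097 + 1.146 + 0.5632 = 3.819 m·K/W
Q' = ΔT/ΣR = (280.84 K − 294.6 K)/3.819 = -3.603 W/m
From the inner boundary to the cork board/expanded polystyrene interface, ΣR_partial = 2.109 m·K/W.
T_interface = T_in − Q'·ΣR_partial = 280.84 K − (-3.603)(2.109) = 288.4 K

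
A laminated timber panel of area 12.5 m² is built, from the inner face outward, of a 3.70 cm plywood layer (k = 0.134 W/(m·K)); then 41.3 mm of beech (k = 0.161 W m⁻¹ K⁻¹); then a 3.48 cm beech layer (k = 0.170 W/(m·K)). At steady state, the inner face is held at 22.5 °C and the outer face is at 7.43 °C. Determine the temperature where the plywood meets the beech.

T = 16.9 °C

Series thermal resistances, inner to outer:
  R_plywood = L/(kA) = 0.0370/(0.134·12.5) = 0.02209 K/W
  R_beech = L/(kA) = 0.0413/(0.161·12.5) = 0.02052 K/W
  R_beech = L/(kA) = 0.0348/(0.170·12.5) = 0.01638 K/W
ΣR = 0.02209 + 0.02052 + 0.01638 = 0.05899 K/W
Q = ΔT/ΣR = (22.5 °C − 7.43 °C)/0.05899 = 255.5 W
From the inner boundary to the plywood/beech interface, ΣR_partial = 0.02209 K/W.
T_interface = T_in − Q·ΣR_partial = 22.5 °C − (255.5)(0.02209) = 16.9 °C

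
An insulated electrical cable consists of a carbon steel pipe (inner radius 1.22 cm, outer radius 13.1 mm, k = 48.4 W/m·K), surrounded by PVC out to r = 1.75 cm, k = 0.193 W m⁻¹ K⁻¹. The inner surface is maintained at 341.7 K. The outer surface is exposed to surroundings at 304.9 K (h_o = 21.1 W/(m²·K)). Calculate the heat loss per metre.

Q' = 54.9 W/m

Treat each layer as a resistance in series:
  R'_carbon steel = ln(0.0131/0.0122)/(2πk) = 0.07118/(2π·48.4) = 2.341×10^-4 m·K/W
  R'_PVC = ln(0.0175/0.0131)/(2πk) = 0.2896/(2π·0.193) = 0.2388 m·K/W
  R'_conv,out = 1/(2πr h) = 1/(2π·0.0175·21.1) = 0.4310 m·K/W
ΣR = 2.341×10^-4 + 0.2388 + 0.4310 = 0.6700 m·K/W
Q' = ΔT/ΣR = (341.7 K − 304.9 K)/0.6700 = 54.9 W/m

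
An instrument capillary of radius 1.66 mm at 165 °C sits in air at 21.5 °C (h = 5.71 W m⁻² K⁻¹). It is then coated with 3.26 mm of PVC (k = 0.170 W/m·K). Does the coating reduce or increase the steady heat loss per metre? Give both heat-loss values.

increases: 8.55 → 21.5 W/m

Critical radius for a cylinder: r_cr = k/h = 0.0298 m = 2.98 cm.
Outer radius after coating: r₂ = 0.00166 + 0.00326 = 0.00492 m.
Since r₁ < r_cr and r₂ ≤ r_cr, the coating moves toward the maximum at r_cr — heat loss rises.
Bare: R = 1/(2πr₁h) = 16.79 m·K/W; Q = 143.5/16.79 = 8.55 W/m.
Coated: R = R_cond + R_conv = 6.682 m·K/W; Q = 143.5/6.682 = 21.5 W/m.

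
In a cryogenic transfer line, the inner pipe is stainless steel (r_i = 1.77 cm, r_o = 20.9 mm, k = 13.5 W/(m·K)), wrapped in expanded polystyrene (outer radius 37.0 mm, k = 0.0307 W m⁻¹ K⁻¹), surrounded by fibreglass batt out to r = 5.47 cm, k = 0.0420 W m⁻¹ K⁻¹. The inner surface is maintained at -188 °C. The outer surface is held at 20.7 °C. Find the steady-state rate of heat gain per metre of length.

Q' = 47.0 W/m

Resistance network (inner→outer):
  R'_stainless steel = ln(0.0209/0.0177)/(2πk) = 0.1662/(2π·13.5) = 0.001959 m·K/W
  R'_expanded polystyrene = ln(0.0370/0.0209)/(2πk) = 0.5712/(2π·0.0307) = 2.961 m·K/W
  R'_fibreglass batt = ln(0.0547/0.0370)/(2πk) = 0.3909/(2π·0.0420) = 1.481 m·K/W
ΣR = 0.001959 + 2.961 + 1.481 = 4.444 m·K/W
Q' = ΔT/ΣR = (-188 °C − 20.7 °C)/4.444 = -47.0 W/m
(Negative Q' ⇒ heat flows inward; heat gain = 47.0 W/m.)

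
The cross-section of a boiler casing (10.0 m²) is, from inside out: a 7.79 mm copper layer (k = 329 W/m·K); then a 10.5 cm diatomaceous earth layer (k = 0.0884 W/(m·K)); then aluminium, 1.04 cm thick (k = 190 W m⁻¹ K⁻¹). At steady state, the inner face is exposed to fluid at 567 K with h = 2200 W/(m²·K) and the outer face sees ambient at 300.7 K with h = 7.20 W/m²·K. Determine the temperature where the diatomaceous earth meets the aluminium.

T = 328.6 K

Treat each layer as a resistance in series:
  R_conv,in = 1/(hA) = 1/(2200·10.0) = 4.545×10^-5 K/W
  R_copper = L/(kA) = 0.00779/(329·10.0) = 2.368×10^-6 K/W
  R_diatomaceous earth = L/(kA) = 0.105/(0.0884·10.0) = 0.1188 K/W
  R_aluminium = L/(kA) = 0.0104/(190·10.0) = 5.474×10^-6 K/W
  R_conv,out = 1/(hA) = 1/(7.20·10.0) = 0.01389 K/W
ΣR = 4.545×10^-5 + 2.368×10^-6 + 0.1188 + 5.474×10^-6 + 0.01389 = 0.1327 K/W
Q = ΔT/ΣR = (567 K − 300.7 K)/0.1327 = 2007 W
From the inner boundary to the diatomaceous earth/aluminium interface, ΣR_partial = 0.1188 K/W.
T_interface = T_in − Q·ΣR_partial = 567 K − (2007)(0.1188) = 328.6 K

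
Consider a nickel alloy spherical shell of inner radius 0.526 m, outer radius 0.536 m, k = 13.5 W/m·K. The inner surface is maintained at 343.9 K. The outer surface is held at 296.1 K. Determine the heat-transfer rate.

Q = 4πk·ΔT/(1/r₁ − 1/r₂) = 4π × 13.5 × 47.8 / (1/0.526 − 1/0.536) = 2.29×10^5 W

Q = 2.29×10^5 W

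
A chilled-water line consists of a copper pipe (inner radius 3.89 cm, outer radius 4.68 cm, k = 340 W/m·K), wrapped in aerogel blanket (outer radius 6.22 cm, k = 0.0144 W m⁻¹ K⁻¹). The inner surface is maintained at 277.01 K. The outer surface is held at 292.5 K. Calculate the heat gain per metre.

Q' = 4.93 W/m

Series thermal resistances, inner to outer:
  R'_copper = ln(0.0468/0.0389)/(2πk) = 0.1849/(2π·340) = 8.655×10^-5 m·K/W
  R'_aerogel blanket = ln(0.0622/0.0468)/(2πk) = 0.2845/(2π·0.0144) = 3.144 m·K/W
ΣR = 8.655×10^-5 + 3.144 = 3.144 m·K/W
Q' = ΔT/ΣR = (277.01 K − 292.5 K)/3.144 = -4.93 W/m
(Negative Q' ⇒ heat flows inward; heat gain = 4.93 W/m.)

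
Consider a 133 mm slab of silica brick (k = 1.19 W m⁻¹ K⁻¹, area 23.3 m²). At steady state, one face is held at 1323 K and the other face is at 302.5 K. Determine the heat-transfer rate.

Q = kA·ΔT/L = 1.19 × 23.3 × |1323 K − 302.5 K| / 0.133 = 2.13×10^5 W

Q = 2.13×10^5 W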